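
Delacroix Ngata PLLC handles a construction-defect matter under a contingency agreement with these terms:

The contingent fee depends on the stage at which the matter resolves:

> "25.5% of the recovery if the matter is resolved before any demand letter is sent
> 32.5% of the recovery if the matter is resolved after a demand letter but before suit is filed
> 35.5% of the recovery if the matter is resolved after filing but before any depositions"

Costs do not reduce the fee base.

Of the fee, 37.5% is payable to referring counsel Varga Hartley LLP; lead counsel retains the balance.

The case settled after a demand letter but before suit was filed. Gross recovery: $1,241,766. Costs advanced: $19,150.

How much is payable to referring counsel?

Fee base is the gross recovery, $1,241,766; costs are reimbursed separately.
The matter settled after a demand letter but before suit was filed, so the 32.5% rate applies.
$1,241,766 × 32.5% = $403,573.95
Referral share: 37.5% of $403,573.95 = $151,340.23; lead counsel retains $403,573.95 − $151,340.23 = $252,233.72.

$151,340.23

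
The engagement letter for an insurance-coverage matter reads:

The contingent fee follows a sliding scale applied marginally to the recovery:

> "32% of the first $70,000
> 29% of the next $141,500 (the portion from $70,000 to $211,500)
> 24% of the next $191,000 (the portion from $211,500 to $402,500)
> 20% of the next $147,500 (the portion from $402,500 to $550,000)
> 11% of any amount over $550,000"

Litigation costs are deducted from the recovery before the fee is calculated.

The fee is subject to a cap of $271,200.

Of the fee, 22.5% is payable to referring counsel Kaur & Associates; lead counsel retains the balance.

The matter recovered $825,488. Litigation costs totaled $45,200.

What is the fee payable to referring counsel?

Fee base (net of costs): $825,488 − $45,200 = $780,288
First $70,000 at 32% = $22,400.00
Next $141,500 at 29% = $41,035.00
Next $191,000 at 24% = $45,840.00
Next $147,500 at 20% = $29,500.00
Remaining $230,288 at 11% = $25,331.68
Fee: $22,400.00 + $41,035.00 + $45,840.00 + $29,500.00 + $25,331.68 = $164,106.68
$164,106.68 is under the $271,200 cap.
Referral share: 22.5% of $164,106.68 = $36,924.00; lead counsel retains $164,106.68 − $36,924.00 = $127,182.68.

$36,924.00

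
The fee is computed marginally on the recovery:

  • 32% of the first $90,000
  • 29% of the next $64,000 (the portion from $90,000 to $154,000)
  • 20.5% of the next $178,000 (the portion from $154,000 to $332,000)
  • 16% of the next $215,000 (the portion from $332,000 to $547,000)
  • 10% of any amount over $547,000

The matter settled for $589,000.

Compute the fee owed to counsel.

$122,450.00

First $90,000 at 32% = $28,800.00
Next $64,000 at 29% = $18,560.00
Next $178,000 at 20.5% = $36,490.00
Next $215,000 at 16% = $34,400.00
Remaining $42,000 at 10% = $4,200.00
Fee: $28,800.00 + $18,560.00 + $36,490.00 + $34,400.00 + $4,200.00 = $122,450.00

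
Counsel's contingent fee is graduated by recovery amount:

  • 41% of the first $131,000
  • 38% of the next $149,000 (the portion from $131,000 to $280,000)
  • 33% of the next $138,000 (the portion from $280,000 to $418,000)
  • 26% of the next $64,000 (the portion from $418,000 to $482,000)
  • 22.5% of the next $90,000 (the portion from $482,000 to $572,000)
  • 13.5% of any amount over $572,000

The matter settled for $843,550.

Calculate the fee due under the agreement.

First $131,000 at 41% = $53,710.00
Next $149,000 at 38% = $56,620.00
Next $138,000 at 33% = $45,540.00
Next $64,000 at 26% = $16,640.00
Next $90,000 at 22.5% = $20,250.00
Remaining $271,550 at 13.5% = $36,659.25
Fee: $53,710.00 + $56,620.00 + $45,540.00 + $16,640.00 + $20,250.00 + $36,659.25 = $229,419.25

$229,419.25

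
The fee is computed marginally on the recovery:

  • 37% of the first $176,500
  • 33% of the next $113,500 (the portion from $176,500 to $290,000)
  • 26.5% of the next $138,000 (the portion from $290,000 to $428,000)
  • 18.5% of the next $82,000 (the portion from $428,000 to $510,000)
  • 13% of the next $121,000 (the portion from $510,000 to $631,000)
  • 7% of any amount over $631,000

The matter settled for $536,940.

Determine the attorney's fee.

$158,002.20

First $176,500 at 37% = $65,305.00
Next $113,500 at 33% = $37,455.00
Next $138,000 at 26.5% = $36,570.00
Next $82,000 at 18.5% = $15,170.00
Remaining $26,940 at 13% = $3,502.20
Fee: $65,305.00 + $37,455.00 + $36,570.00 + $15,170.00 + $3,502.20 = $158,002.20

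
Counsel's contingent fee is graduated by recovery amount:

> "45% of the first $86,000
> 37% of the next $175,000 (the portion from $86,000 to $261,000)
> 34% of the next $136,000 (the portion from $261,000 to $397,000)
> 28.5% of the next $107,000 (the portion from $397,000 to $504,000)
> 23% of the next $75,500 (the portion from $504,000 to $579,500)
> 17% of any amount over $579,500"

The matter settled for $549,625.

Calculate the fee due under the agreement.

$190,678.75

First $86,000 at 45% = $38,700.00
Next $175,000 at 37% = $64,750.00
Next $136,000 at 34% = $46,240.00
Next $107,000 at 28.5% = $30,495.00
Remaining $45,625 at 23% = $10,493.75
Fee: $38,700.00 + $64,750.00 + $46,240.00 + $30,495.00 + $10,493.75 = $190,678.75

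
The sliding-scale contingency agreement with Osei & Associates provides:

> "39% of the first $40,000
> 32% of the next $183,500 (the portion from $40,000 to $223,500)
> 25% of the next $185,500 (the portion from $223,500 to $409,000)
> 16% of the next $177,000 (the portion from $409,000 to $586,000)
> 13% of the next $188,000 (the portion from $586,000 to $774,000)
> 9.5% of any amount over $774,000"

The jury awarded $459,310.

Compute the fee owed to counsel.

First $40,000 at 39% = $15,600.00
Next $183,500 at 32% = $58,720.00
Next $185,500 at 25% = $46,375.00
Remaining $50,310 at 16% = $8,049.60
Fee: $15,600.00 + $58,720.00 + $46,375.00 + $8,049.60 = $128,744.60

$128,744.60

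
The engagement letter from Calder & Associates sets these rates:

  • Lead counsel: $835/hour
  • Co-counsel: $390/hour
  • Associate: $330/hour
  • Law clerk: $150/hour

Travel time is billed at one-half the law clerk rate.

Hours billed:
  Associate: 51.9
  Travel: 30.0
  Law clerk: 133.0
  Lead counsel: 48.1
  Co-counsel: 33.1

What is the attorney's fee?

$92,399.50

Lead counsel: 48.1 × $835 = $40,163.50
Co-counsel: 33.1 × $390 = $12,909.00
Associate: 51.9 × $330 = $17,127.00
Law clerk: 133.0 × $150 = $19,950.00
Subtotal: $40,163.50 + $12,909.00 + $17,127.00 + $19,950.00 = $90,149.50
Travel: 30.0 × ($150 ÷ 2) = 30.0 × $75.00 = $2,250.00
Total: $90,149.50 + $2,250.00 = $92,399.50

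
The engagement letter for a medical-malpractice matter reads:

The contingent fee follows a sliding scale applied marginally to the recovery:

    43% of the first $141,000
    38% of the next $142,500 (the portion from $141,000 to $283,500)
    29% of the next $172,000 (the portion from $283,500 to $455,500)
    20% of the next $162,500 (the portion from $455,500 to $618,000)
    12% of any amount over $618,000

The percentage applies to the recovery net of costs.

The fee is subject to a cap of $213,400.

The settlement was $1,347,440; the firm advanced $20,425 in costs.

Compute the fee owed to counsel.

$213,400.00

Fee base (net of costs): $1,347,440 − $20,425 = $1,327,015
First $141,000 at 43% = $60,630.00
Next $142,500 at 38% = $54,150.00
Next $172,000 at 29% = $49,880.00
Next $162,500 at 20% = $32,500.00
Remaining $709,015 at 12% = $85,081.80
Fee: $60,630.00 + $54,150.00 + $49,880.00 + $32,500.00 + $85,081.80 = $282,241.80
$282,241.80 exceeds the $213,400 cap, so the fee is capped at $213,400.00.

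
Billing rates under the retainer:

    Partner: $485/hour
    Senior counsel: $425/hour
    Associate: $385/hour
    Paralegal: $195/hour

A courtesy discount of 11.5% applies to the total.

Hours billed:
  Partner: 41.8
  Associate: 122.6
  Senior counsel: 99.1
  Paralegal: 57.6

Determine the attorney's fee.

$106,928.80

Partner: 41.8 × $485 = $20,273.00
Senior counsel: 99.1 × $425 = $42,117.50
Associate: 122.6 × $385 = $47,201.00
Paralegal: 57.6 × $195 = $11,232.00
Subtotal: $120,823.50
Less 11.5% discount: −$13,894.70
Total: $120,823.50 − $13,894.70 = $106,928.80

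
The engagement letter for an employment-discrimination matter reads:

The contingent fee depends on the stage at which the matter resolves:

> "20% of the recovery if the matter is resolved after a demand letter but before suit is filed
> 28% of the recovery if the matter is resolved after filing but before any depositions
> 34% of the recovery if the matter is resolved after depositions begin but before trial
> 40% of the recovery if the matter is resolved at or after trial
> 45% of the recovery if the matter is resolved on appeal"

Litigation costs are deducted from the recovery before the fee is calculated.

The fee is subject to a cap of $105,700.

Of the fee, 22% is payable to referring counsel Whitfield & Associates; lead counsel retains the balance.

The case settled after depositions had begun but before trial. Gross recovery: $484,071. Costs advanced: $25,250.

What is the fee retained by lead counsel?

$82,446.00

Fee base (net of costs): $484,071 − $25,250 = $458,821
The matter settled after depositions had begun but before trial, so the 34% rate applies.
$458,821 × 34% = $155,999.14
$155,999.14 exceeds the $105,700 cap, so the fee is capped at $105,700.00.
Referral share: 22% of $105,700.00 = $23,254.00; lead counsel retains $105,700.00 − $23,254.00 = $82,446.00.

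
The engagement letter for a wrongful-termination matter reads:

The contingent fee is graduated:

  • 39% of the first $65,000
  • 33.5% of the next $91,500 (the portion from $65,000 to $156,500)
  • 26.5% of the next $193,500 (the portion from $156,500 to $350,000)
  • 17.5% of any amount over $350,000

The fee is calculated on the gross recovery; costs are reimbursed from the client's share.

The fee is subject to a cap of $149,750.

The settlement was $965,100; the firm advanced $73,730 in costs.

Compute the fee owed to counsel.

$149,750.00

Fee base is the gross recovery, $965,100; costs are reimbursed separately.
First $65,000 at 39% = $25,350.00
Next $91,500 at 33.5% = $30,652.50
Next $193,500 at 26.5% = $51,277.50
Remaining $615,100 at 17.5% = $107,642.50
Fee: $25,350.00 + $30,652.50 + $51,277.50 + $107,642.50 = $214,922.50
$214,922.50 exceeds the $149,750 cap, so the fee is capped at $149,750.00.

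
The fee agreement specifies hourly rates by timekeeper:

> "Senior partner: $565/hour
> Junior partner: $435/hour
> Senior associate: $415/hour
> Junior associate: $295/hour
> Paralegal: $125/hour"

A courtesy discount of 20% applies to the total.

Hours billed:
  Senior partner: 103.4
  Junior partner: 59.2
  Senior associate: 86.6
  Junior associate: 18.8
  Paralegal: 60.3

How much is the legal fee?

$106,556.40

Senior partner: 103.4 × $565 = $58,421.00
Junior partner: 59.2 × $435 = $25,752.00
Senior associate: 86.6 × $415 = $35,939.00
Junior associate: 18.8 × $295 = $5,546.00
Paralegal: 60.3 × $125 = $7,537.50
Subtotal: $133,195.50
Less 20% discount: −$26,639.10
Total: $133,195.50 − $26,639.10 = $106,556.40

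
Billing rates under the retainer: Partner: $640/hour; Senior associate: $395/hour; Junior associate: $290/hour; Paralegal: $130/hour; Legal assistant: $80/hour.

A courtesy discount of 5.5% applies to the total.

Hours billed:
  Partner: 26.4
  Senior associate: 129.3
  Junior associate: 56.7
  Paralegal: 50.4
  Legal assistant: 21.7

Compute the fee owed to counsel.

$87,601.97

Partner: 26.4 × $640 = $16,896.00
Senior associate: 129.3 × $395 = $51,073.50
Junior associate: 56.7 × $290 = $16,443.00
Paralegal: 50.4 × $130 = $6,552.00
Legal assistant: 21.7 × $80 = $1,736.00
Subtotal: $92,700.50
Less 5.5% discount: −$5,098.53
Total: $92,700.50 − $5,098.53 = $87,601.97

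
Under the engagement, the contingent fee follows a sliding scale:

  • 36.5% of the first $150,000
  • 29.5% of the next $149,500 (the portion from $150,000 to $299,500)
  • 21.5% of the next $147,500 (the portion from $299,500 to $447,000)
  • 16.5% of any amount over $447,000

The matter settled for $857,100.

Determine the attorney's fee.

First $150,000 at 36.5% = $54,750.00
Next $149,500 at 29.5% = $44,102.50
Next $147,500 at 21.5% = $31,712.50
Remaining $410,100 at 16.5% = $67,666.50
Fee: $54,750.00 + $44,102.50 + $31,712.50 + $67,666.50 = $198,231.50

$198,231.50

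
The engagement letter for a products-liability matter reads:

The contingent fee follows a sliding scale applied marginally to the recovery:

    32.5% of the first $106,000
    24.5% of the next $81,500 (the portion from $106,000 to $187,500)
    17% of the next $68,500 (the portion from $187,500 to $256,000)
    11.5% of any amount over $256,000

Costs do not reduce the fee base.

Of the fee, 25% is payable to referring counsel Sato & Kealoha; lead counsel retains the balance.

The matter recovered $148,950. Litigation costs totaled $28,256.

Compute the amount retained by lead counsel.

$33,729.56

Fee base is the gross recovery, $148,950; costs are reimbursed separately.
First $106,000 at 32.5% = $34,450.00
Remaining $42,950 at 24.5% = $10,522.75
Fee: $34,450.00 + $10,522.75 = $44,972.75
Referral share: 25% of $44,972.75 = $11,243.19; lead counsel retains $44,972.75 − $11,243.19 = $33,729.56.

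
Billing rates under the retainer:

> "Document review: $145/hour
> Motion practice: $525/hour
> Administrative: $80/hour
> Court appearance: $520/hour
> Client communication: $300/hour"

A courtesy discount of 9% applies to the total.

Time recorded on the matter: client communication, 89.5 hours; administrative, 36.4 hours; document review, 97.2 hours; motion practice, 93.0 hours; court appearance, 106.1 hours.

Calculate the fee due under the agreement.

Document review: 97.2 × $145 = $14,094.00
Motion practice: 93.0 × $525 = $48,825.00
Administrative: 36.4 × $80 = $2,912.00
Court appearance: 106.1 × $520 = $55,172.00
Client communication: 89.5 × $300 = $26,850.00
Subtotal: $147,853.00
Less 9% discount: −$13,306.77
Total: $147,853.00 − $13,306.77 = $134,546.23

$134,546.23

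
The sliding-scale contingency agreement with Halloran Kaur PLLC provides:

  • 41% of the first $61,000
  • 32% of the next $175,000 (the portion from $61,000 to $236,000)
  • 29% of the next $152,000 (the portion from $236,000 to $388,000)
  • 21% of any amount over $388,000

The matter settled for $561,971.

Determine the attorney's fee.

$161,623.91

First $61,000 at 41% = $25,010.00
Next $175,000 at 32% = $56,000.00
Next $152,000 at 29% = $44,080.00
Remaining $173,971 at 21% = $36,533.91
Fee: $25,010.00 + $56,000.00 + $44,080.00 + $36,533.91 = $161,623.91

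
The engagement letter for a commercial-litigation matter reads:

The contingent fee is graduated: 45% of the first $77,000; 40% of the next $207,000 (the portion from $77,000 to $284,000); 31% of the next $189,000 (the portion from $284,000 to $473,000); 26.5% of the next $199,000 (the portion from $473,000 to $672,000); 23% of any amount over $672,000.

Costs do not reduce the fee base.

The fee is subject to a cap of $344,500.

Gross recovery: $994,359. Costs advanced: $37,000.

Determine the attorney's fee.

$302,917.57

Fee base is the gross recovery, $994,359; costs are reimbursed separately.
First $77,000 at 45% = $34,650.00
Next $207,000 at 40% = $82,800.00
Next $189,000 at 31% = $58,590.00
Next $199,000 at 26.5% = $52,735.00
Remaining $322,359 at 23% = $74,142.57
Fee: $34,650.00 + $82,800.00 + $58,590.00 + $52,735.00 + $74,142.57 = $302,917.57
$302,917.57 is under the $344,500 cap.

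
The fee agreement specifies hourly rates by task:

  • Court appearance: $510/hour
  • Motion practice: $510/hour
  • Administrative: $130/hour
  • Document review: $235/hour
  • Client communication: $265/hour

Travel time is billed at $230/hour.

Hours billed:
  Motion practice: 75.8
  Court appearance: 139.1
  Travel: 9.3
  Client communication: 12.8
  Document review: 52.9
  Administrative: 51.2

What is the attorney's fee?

Court appearance: 139.1 × $510 = $70,941.00
Motion practice: 75.8 × $510 = $38,658.00
Administrative: 51.2 × $130 = $6,656.00
Document review: 52.9 × $235 = $12,431.50
Client communication: 12.8 × $265 = $3,392.00
Subtotal: $70,941.00 + $38,658.00 + $6,656.00 + $12,431.50 + $3,392.00 = $132,078.50
Travel: 9.3 × $230 = $2,139.00
Total: $132,078.50 + $2,139.00 = $134,217.50

$134,217.50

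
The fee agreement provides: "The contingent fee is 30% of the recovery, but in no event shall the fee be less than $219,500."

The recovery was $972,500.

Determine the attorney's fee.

30% of $972,500 = $291,750.00
That exceeds the $219,500 minimum.

$291,750.00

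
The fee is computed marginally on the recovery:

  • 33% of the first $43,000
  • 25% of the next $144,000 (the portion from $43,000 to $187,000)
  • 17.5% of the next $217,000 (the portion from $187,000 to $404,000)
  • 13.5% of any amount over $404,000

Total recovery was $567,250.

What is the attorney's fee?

First $43,000 at 33% = $14,190.00
Next $144,000 at 25% = $36,000.00
Next $217,000 at 17.5% = $37,975.00
Remaining $163,250 at 13.5% = $22,038.75
Fee: $14,190.00 + $36,000.00 + $37,975.00 + $22,038.75 = $110,203.75

$110,203.75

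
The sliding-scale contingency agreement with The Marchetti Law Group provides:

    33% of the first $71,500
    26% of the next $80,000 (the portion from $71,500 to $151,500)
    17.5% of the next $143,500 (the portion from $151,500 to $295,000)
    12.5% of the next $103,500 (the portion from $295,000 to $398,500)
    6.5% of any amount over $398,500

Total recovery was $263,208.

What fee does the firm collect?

First $71,500 at 33% = $23,595.00
Next $80,000 at 26% = $20,800.00
Remaining $111,708 at 17.5% = $19,548.90
Fee: $23,595.00 + $20,800.00 + $19,548.90 = $63,943.90

$63,943.90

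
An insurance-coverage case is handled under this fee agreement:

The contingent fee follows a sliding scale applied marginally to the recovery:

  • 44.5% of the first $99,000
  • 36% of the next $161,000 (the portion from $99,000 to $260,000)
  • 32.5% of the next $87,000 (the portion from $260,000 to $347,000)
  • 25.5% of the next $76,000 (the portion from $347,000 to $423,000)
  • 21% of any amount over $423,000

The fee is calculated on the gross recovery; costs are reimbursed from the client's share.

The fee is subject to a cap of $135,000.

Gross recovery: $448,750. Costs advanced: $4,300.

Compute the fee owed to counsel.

$135,000.00

Fee base is the gross recovery, $448,750; costs are reimbursed separately.
First $99,000 at 44.5% = $44,055.00
Next $161,000 at 36% = $57,960.00
Next $87,000 at 32.5% = $28,275.00
Next $76,000 at 25.5% = $19,380.00
Remaining $25,750 at 21% = $5,407.50
Fee: $44,055.00 + $57,960.00 + $28,275.00 + $19,380.00 + $5,407.50 = $155,077.50
$155,077.50 exceeds the $135,000 cap, so the fee is capped at $135,000.00.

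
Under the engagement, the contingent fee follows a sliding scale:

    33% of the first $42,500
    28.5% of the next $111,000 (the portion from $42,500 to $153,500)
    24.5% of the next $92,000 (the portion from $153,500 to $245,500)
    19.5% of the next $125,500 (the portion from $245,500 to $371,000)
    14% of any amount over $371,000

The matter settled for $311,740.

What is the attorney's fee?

$81,116.80

First $42,500 at 33% = $14,025.00
Next $111,000 at 28.5% = $31,635.00
Next $92,000 at 24.5% = $22,540.00
Remaining $66,240 at 19.5% = $12,916.80
Fee: $14,025.00 + $31,635.00 + $22,540.00 + $12,916.80 = $81,116.80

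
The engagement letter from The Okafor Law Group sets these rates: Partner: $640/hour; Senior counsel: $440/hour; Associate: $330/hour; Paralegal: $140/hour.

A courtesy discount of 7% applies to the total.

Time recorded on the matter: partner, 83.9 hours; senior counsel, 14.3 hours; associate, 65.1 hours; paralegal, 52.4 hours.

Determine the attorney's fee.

$82,590.51

Partner: 83.9 × $640 = $53,696.00
Senior counsel: 14.3 × $440 = $6,292.00
Associate: 65.1 × $330 = $21,483.00
Paralegal: 52.4 × $140 = $7,336.00
Subtotal: $88,807.00
Less 7% discount: −$6,216.49
Total: $88,807.00 − $6,216.49 = $82,590.51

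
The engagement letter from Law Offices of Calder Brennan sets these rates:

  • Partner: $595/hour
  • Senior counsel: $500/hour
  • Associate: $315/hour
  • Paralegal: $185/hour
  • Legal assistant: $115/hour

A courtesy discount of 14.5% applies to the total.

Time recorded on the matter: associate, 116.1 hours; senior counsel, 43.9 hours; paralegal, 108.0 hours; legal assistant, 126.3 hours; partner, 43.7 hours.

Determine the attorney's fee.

$101,768.51

Partner: 43.7 × $595 = $26,001.50
Senior counsel: 43.9 × $500 = $21,950.00
Associate: 116.1 × $315 = $36,571.50
Paralegal: 108.0 × $185 = $19,980.00
Legal assistant: 126.3 × $115 = $14,524.50
Subtotal: $119,027.50
Less 14.5% discount: −$17,258.99
Total: $119,027.50 − $17,258.99 = $101,768.51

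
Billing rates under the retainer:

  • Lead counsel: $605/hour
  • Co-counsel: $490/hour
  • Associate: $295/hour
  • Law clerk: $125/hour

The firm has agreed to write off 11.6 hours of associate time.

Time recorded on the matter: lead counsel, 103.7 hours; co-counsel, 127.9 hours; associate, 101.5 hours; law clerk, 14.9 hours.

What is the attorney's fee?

Lead counsel: 103.7 × $605 = $62,738.50
Co-counsel: 127.9 × $490 = $62,671.00
Associate: 101.5 × $295 = $29,942.50
Law clerk: 14.9 × $125 = $1,862.50
Subtotal: $157,214.50
Write-off: 11.6 × $295 = $3,422.00
Total: $157,214.50 − $3,422.00 = $153,792.50

$153,792.50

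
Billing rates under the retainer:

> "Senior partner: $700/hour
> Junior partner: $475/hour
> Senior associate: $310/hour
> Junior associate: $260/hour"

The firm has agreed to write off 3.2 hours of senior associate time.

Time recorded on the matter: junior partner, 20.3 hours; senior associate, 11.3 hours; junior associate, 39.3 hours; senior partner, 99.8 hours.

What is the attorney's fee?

$92,231.50

Senior partner: 99.8 × $700 = $69,860.00
Junior partner: 20.3 × $475 = $9,642.50
Senior associate: 11.3 × $310 = $3,503.00
Junior associate: 39.3 × $260 = $10,218.00
Subtotal: $93,223.50
Write-off: 3.2 × $310 = $992.00
Total: $93,223.50 − $992.00 = $92,231.50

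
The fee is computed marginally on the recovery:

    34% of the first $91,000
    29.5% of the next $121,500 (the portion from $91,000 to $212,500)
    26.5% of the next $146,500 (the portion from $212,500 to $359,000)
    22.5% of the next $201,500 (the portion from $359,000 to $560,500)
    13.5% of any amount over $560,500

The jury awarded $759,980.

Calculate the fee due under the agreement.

First $91,000 at 34% = $30,940.00
Next $121,500 at 29.5% = $35,842.50
Next $146,500 at 26.5% = $38,822.50
Next $201,500 at 22.5% = $45,337.50
Remaining $199,480 at 13.5% = $26,929.80
Fee: $30,940.00 + $35,842.50 + $38,822.50 + $45,337.50 + $26,929.80 = $177,872.30

$177,872.30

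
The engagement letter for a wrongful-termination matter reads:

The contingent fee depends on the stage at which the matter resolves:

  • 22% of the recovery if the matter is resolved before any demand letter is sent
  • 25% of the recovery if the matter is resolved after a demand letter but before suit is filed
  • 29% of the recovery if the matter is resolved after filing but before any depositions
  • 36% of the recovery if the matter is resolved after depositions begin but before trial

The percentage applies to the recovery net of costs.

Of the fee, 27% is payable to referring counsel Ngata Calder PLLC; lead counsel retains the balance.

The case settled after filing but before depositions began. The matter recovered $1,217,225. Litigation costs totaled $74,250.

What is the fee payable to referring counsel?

$89,494.94

Fee base (net of costs): $1,217,225 − $74,250 = $1,142,975
The matter settled after filing but before depositions began, so the 29% rate applies.
$1,142,975 × 29% = $331,462.75
Referral share: 27% of $331,462.75 = $89,494.94; lead counsel retains $331,462.75 − $89,494.94 = $241,967.81.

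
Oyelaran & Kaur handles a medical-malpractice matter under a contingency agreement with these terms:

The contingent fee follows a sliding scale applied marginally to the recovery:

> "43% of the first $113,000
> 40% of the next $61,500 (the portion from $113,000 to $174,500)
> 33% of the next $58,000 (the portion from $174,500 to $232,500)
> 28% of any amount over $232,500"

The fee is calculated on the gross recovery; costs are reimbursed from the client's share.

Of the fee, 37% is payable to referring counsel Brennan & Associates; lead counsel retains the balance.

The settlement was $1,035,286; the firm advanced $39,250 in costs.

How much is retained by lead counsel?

Fee base is the gross recovery, $1,035,286; costs are reimbursed separately.
First $113,000 at 43% = $48,590.00
Next $61,500 at 40% = $24,600.00
Next $58,000 at 33% = $19,140.00
Remaining $802,786 at 28% = $224,780.08
Fee: $48,590.00 + $24,600.00 + $19,140.00 + $224,780.08 = $317,110.08
Referral share: 37% of $317,110.08 = $117,330.73; lead counsel retains $317,110.08 − $117,330.73 = $199,779.35.

$199,779.35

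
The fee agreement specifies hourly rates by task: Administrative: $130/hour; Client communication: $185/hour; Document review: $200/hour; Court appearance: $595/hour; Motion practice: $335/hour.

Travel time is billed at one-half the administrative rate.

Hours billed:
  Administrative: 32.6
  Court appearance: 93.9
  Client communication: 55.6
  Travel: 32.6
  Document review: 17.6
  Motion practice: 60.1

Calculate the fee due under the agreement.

$96,167.00

Administrative: 32.6 × $130 = $4,238.00
Client communication: 55.6 × $185 = $10,286.00
Document review: 17.6 × $200 = $3,520.00
Court appearance: 93.9 × $595 = $55,870.50
Motion practice: 60.1 × $335 = $20,133.50
Subtotal: $4,238.00 + $10,286.00 + $3,520.00 + $55,870.50 + $20,133.50 = $94,048.00
Travel: 32.6 × ($130 ÷ 2) = 32.6 × $65.00 = $2,119.00
Total: $94,048.00 + $2,119.00 = $96,167.00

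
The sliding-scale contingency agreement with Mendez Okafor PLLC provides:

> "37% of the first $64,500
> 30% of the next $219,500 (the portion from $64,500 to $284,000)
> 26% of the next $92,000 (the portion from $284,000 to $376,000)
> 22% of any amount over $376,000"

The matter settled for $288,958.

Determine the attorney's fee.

$91,004.08

First $64,500 at 37% = $23,865.00
Next $219,500 at 30% = $65,850.00
Remaining $4,958 at 26% = $1,289.08
Fee: $23,865.00 + $65,850.00 + $1,289.08 = $91,004.08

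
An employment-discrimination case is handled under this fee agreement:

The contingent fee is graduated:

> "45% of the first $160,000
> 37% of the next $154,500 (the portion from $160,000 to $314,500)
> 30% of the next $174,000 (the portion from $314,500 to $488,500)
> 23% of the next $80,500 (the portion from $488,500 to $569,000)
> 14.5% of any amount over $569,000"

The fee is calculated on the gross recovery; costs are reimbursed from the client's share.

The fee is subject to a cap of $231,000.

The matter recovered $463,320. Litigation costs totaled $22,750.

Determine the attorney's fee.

$173,811.00

Fee base is the gross recovery, $463,320; costs are reimbursed separately.
First $160,000 at 45% = $72,000.00
Next $154,500 at 37% = $57,165.00
Remaining $148,820 at 30% = $44,646.00
Fee: $72,000.00 + $57,165.00 + $44,646.00 = $173,811.00
$173,811.00 is under the $231,000 cap.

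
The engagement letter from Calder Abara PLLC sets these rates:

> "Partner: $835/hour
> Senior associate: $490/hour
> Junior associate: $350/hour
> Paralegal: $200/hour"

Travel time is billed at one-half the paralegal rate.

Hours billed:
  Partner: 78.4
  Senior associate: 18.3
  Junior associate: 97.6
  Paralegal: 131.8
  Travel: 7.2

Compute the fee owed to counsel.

Partner: 78.4 × $835 = $65,464.00
Senior associate: 18.3 × $490 = $8,967.00
Junior associate: 97.6 × $350 = $34,160.00
Paralegal: 131.8 × $200 = $26,360.00
Subtotal: $65,464.00 + $8,967.00 + $34,160.00 + $26,360.00 = $134,951.00
Travel: 7.2 × ($200 ÷ 2) = 7.2 × $100.00 = $720.00
Total: $134,951.00 + $720.00 = $135,671.00

$135,671.00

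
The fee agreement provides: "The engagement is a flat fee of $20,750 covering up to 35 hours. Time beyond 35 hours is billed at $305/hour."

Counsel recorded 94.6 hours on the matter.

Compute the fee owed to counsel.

$38,928.00

Flat fee: $20,750.00
Excess hours: 94.6 − 35 = 59.6
Overrun: 59.6 × $305 = $18,178.00
Total: $20,750.00 + $18,178.00 = $38,928.00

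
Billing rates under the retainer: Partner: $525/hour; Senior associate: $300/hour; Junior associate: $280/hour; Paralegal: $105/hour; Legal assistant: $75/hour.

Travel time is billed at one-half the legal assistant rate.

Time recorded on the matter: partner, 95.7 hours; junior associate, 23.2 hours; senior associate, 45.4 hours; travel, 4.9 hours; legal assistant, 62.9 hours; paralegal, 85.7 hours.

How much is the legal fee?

Partner: 95.7 × $525 = $50,242.50
Senior associate: 45.4 × $300 = $13,620.00
Junior associate: 23.2 × $280 = $6,496.00
Paralegal: 85.7 × $105 = $8,998.50
Legal assistant: 62.9 × $75 = $4,717.50
Subtotal: $50,242.50 + $13,620.00 + $6,496.00 + $8,998.50 + $4,717.50 = $84,074.50
Travel: 4.9 × ($75 ÷ 2) = 4.9 × $37.50 = $183.75
Total: $84,074.50 + $183.75 = $84,258.25

$84,258.25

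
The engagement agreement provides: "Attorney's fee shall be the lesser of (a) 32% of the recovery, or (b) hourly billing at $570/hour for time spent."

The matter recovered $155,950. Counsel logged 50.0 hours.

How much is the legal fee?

$28,500.00

(a) 32% of $155,950 = $49,904.00
(b) 50.0 × $570 = $28,500.00
The lesser is (b): $28,500.00.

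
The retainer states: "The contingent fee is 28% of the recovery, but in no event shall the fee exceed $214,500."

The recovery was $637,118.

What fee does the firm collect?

$178,393.04

28% of $637,118 = $178,393.04
That is under the $214,500 cap.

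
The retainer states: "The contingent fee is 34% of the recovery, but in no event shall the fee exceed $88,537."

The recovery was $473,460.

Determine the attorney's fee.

$88,537.00

34% of $473,460 = $160,976.40
That exceeds the $88,537 cap, so the fee is capped at $88,537.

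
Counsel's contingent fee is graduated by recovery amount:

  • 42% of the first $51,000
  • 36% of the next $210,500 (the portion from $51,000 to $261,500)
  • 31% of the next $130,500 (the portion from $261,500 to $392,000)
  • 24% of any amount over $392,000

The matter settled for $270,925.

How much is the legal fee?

First $51,000 at 42% = $21,420.00
Next $210,500 at 36% = $75,780.00
Remaining $9,425 at 31% = $2,921.75
Fee: $21,420.00 + $75,780.00 + $2,921.75 = $100,121.75

$100,121.75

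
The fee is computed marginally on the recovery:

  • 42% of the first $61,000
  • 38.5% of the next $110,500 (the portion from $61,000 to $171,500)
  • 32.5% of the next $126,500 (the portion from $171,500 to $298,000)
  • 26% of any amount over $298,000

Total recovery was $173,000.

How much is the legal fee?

First $61,000 at 42% = $25,620.00
Next $110,500 at 38.5% = $42,542.50
Remaining $1,500 at 32.5% = $487.50
Fee: $25,620.00 + $42,542.50 + $487.50 = $68,650.00

$68,650.00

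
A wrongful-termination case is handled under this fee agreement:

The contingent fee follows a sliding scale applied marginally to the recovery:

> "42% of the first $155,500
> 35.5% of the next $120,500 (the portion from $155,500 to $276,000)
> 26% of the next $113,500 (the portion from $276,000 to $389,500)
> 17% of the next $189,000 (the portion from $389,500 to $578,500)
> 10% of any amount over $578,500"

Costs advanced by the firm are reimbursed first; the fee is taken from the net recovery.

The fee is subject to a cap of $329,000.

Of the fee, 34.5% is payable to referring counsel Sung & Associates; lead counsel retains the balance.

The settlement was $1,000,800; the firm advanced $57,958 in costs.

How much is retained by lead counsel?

$135,035.91

Fee base (net of costs): $1,000,800 − $57,958 = $942,842
First $155,500 at 42% = $65,310.00
Next $120,500 at 35.5% = $42,777.50
Next $113,500 at 26% = $29,510.00
Next $189,000 at 17% = $32,130.00
Remaining $364,342 at 10% = $36,434.20
Fee: $65,310.00 + $42,777.50 + $29,510.00 + $32,130.00 + $36,434.20 = $206,161.70
$206,161.70 is under the $329,000 cap.
Referral share: 34.5% of $206,161.70 = $71,125.79; lead counsel retains $206,161.70 − $71,125.79 = $135,035.91.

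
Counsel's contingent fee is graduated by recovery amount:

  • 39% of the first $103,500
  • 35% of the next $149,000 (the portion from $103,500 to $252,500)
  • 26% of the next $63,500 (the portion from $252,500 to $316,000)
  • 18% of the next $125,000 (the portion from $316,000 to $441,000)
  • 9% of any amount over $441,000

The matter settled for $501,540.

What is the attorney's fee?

$136,973.60

First $103,500 at 39% = $40,365.00
Next $149,000 at 35% = $52,150.00
Next $63,500 at 26% = $16,510.00
Next $125,000 at 18% = $22,500.00
Remaining $60,540 at 9% = $5,448.60
Fee: $40,365.00 + $52,150.00 + $16,510.00 + $22,500.00 + $5,448.60 = $136,973.60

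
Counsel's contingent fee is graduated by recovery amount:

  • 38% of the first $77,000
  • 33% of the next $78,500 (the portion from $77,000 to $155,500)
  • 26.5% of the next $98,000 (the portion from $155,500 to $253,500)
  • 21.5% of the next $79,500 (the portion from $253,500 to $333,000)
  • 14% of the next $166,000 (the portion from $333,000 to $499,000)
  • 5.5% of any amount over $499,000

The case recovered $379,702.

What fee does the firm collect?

First $77,000 at 38% = $29,260.00
Next $78,500 at 33% = $25,905.00
Next $98,000 at 26.5% = $25,970.00
Next $79,500 at 21.5% = $17,092.50
Remaining $46,702 at 14% = $6,538.28
Fee: $29,260.00 + $25,905.00 + $25,970.00 + $17,092.50 + $6,538.28 = $104,765.78

$104,765.78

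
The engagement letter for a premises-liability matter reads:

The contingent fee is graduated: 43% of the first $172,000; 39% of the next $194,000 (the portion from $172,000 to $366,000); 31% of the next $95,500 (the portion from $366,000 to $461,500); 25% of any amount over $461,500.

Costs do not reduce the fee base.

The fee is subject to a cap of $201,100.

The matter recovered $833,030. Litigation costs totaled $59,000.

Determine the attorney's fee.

$201,100.00

Fee base is the gross recovery, $833,030; costs are reimbursed separately.
First $172,000 at 43% = $73,960.00
Next $194,000 at 39% = $75,660.00
Next $95,500 at 31% = $29,605.00
Remaining $371,530 at 25% = $92,882.50
Fee: $73,960.00 + $75,660.00 + $29,605.00 + $92,882.50 = $272,107.50
$272,107.50 exceeds the $201,100 cap, so the fee is capped at $201,100.00.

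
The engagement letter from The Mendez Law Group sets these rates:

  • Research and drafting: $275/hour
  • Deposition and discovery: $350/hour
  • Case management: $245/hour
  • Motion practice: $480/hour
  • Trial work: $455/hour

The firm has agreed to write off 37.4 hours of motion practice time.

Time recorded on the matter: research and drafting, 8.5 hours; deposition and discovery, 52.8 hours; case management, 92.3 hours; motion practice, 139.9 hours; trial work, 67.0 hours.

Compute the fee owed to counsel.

$123,116.00

Research and drafting: 8.5 × $275 = $2,337.50
Deposition and discovery: 52.8 × $350 = $18,480.00
Case management: 92.3 × $245 = $22,613.50
Motion practice: 139.9 × $480 = $67,152.00
Trial work: 67.0 × $455 = $30,485.00
Subtotal: $141,068.00
Write-off: 37.4 × $480 = $17,952.00
Total: $141,068.00 − $17,952.00 = $123,116.00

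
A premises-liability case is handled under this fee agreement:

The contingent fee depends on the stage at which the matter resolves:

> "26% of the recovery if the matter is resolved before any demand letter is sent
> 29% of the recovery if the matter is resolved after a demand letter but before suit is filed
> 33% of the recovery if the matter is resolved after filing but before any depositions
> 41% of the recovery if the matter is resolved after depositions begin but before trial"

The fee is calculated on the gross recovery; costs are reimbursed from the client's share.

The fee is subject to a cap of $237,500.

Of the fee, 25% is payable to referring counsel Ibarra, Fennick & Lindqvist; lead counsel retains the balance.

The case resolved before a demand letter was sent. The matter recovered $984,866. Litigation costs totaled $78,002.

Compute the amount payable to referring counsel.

$59,375.00

Fee base is the gross recovery, $984,866; costs are reimbursed separately.
The matter resolved before a demand letter was sent, so the 26% rate applies.
$984,866 × 26% = $256,065.16
$256,065.16 exceeds the $237,500 cap, so the fee is capped at $237,500.00.
Referral share: 25% of $237,500.00 = $59,375.00; lead counsel retains $237,500.00 − $59,375.00 = $178,125.00.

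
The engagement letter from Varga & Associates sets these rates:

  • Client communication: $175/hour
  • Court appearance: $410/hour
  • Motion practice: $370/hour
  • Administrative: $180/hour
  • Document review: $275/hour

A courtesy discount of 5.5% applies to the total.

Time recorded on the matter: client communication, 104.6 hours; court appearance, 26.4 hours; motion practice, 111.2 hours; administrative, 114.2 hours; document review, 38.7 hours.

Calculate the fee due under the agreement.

Client communication: 104.6 × $175 = $18,305.00
Court appearance: 26.4 × $410 = $10,824.00
Motion practice: 111.2 × $370 = $41,144.00
Administrative: 114.2 × $180 = $20,556.00
Document review: 38.7 × $275 = $10,642.50
Subtotal: $101,471.50
Less 5.5% discount: −$5,580.93
Total: $101,471.50 − $5,580.93 = $95,890.57

$95,890.57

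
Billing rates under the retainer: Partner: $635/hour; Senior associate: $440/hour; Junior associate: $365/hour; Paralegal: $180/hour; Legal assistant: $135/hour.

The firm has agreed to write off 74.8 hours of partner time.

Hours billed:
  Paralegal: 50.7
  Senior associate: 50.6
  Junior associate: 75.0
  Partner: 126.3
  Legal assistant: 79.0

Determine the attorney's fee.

Partner: 126.3 × $635 = $80,200.50
Senior associate: 50.6 × $440 = $22,264.00
Junior associate: 75.0 × $365 = $27,375.00
Paralegal: 50.7 × $180 = $9,126.00
Legal assistant: 79.0 × $135 = $10,665.00
Subtotal: $149,630.50
Write-off: 74.8 × $635 = $47,498.00
Total: $149,630.50 − $47,498.00 = $102,132.50

$102,132.50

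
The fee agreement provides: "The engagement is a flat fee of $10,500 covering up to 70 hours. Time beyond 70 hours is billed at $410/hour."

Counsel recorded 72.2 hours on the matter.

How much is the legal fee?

Flat fee: $10,500.00
Excess hours: 72.2 − 70 = 2.2
Overrun: 2.2 × $410 = $902.00
Total: $10,500.00 + $902.00 = $11,402.00

$11,402.00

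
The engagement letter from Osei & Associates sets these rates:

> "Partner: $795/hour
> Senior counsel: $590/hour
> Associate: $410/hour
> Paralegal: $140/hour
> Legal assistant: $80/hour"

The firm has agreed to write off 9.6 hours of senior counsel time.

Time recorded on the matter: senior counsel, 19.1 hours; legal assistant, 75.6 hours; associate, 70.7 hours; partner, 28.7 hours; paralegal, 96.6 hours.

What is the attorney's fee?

Partner: 28.7 × $795 = $22,816.50
Senior counsel: 19.1 × $590 = $11,269.00
Associate: 70.7 × $410 = $28,987.00
Paralegal: 96.6 × $140 = $13,524.00
Legal assistant: 75.6 × $80 = $6,048.00
Subtotal: $82,644.50
Write-off: 9.6 × $590 = $5,664.00
Total: $82,644.50 − $5,664.00 = $76,980.50

$76,980.50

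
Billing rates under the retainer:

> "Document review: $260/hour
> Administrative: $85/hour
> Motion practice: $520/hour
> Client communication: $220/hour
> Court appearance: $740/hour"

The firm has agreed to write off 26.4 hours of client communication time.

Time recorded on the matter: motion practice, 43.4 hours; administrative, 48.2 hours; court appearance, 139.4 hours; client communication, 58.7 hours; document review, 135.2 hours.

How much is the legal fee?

$172,079.00

Document review: 135.2 × $260 = $35,152.00
Administrative: 48.2 × $85 = $4,097.00
Motion practice: 43.4 × $520 = $22,568.00
Client communication: 58.7 × $220 = $12,914.00
Court appearance: 139.4 × $740 = $103,156.00
Subtotal: $177,887.00
Write-off: 26.4 × $220 = $5,808.00
Total: $177,887.00 − $5,808.00 = $172,079.00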